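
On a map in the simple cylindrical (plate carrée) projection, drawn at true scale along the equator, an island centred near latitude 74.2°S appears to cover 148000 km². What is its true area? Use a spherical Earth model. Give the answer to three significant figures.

For the equirectangular projection with φ₀ = 0 (plate carrée), h = 1 along meridians and k = sec φ along parallels.
Areal scale = h·k = 1 × sec φ; at 74.2°, h = 1.000, k = 3.673, so h·k = 3.673.
True area = apparent / (areal scale) = 148000 / 3.673 ≈ 40300 km².

40300 km²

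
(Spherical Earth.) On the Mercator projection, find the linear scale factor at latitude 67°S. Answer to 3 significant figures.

2.56

For Mercator, h = k = sec φ (a conformal cylindrical projection has a single point scale, 1/cos φ).
k = 1/cos 67° = 1/0.3907 = 2.559.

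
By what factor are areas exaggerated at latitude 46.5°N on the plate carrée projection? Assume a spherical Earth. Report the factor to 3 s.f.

1.45

Plate carrée maps x = Rλ, y = Rφ. The meridian scale is h = 1 and the parallel scale is k = 1/cos φ = sec φ.
Areal scale = h·k = 1 × sec φ; at 46.5°, h = 1.000, k = 1.453, so h·k = 1.453.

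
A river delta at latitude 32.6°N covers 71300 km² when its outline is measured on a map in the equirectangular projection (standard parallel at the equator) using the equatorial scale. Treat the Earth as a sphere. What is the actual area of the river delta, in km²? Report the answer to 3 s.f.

For the equirectangular projection with φ₀ = 0 (plate carrée), h = 1 along meridians and k = sec φ along parallels.
Areal scale = h·k = 1 × sec φ; at 32.6°, h = 1.000, k = 1.187, so h·k = 1.187.
True area = apparent / (areal scale) = 71300 / 1.187 ≈ 60100 km².

60100 km²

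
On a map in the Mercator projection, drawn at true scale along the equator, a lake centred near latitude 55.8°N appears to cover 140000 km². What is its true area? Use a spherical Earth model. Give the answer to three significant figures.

44200 km²

Mercator is conformal, so the point scale is isotropic: h = k = sec φ = 1/cos φ.
Areal scale = k² = sec²φ = 1/cos²(55.8°) = 1/0.5621² = 3.165.
True area = apparent / (areal scale) = 140000 / 3.165 ≈ 44200 km².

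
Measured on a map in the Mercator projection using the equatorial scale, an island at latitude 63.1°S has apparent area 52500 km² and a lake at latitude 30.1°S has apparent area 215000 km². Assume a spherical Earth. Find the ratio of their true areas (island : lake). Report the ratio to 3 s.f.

0.0668

Since Mercator area scale is 1/cos²φ, the true area equals the apparent area multiplied by cos²φ.
True area of island: 52500 × cos²(63.1°) = 52500 × 0.2047 = 10750 km².
True area of lake: 215000 × cos²(30.1°) = 215000 × 0.7485 = 160900 km².
Ratio = 10750 / 160900 ≈ 0.0668.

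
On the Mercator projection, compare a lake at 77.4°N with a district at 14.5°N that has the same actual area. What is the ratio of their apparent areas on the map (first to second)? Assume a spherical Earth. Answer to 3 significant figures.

Mercator is conformal with k = sec φ, so areal scale = k² = sec²φ.
At 77.4°: sec²(77.4°) = 1/0.2181² = 21.01.
At 14.5°: sec²(14.5°) = 1/0.9681² = 1.067.
Ratio = 21.01/1.067 = cos²(14.5°)/cos²(77.4°) ≈ 19.7.

19.7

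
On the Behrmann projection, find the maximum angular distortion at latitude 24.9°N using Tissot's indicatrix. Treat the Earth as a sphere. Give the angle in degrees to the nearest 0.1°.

The Behrmann projection is cylindrical equal-area with φ₀ = 30°. For cylindrical equal-area with standard parallel φ₀, h = cos φ / cos φ₀ and k = cos φ₀ / cos φ, so h·k = 1.
At 24.9°: h = 1.047, k = 0.9548; principal scales a = 1.047, b = 0.9548.
sin(ω/2) = (a − b)/(a + b) = 0.09259/2.002 = 0.04624, so ω = 2 arcsin(0.04624) ≈ 5.3°.

5.3°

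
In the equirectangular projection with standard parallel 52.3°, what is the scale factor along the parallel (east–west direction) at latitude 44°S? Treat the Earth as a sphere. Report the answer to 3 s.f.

In the equirectangular projection with standard parallel φ₀ = 52.3° (x = Rλ cos φ₀, y = Rφ), meridians are true-scale (h = 1) and the parallel scale is k = cos φ₀ / cos φ.
k = cos 52.3° / cos 44° = 0.6115/0.7193 = 0.8501.

0.850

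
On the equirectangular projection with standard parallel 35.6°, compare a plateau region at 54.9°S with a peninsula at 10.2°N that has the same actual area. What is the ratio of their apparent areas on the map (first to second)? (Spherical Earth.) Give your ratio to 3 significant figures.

The equidistant cylindrical projection with φ₀ = 35.6° has h = 1 (meridians true) and k = cos φ₀ / cos φ along parallels.
Areal scale at 54.9°: h·k = 1.000 × 1.414 = 1.414.
Areal scale at 10.2°: h·k = 1.000 × 0.8262 = 0.8262.
Ratio = 1.414/0.8262 ≈ 1.71.

1.71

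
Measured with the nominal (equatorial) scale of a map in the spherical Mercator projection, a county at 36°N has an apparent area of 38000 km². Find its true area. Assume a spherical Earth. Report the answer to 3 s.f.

Mercator is conformal, so the point scale is isotropic: h = k = sec φ = 1/cos φ.
Areal scale = k² = sec²φ = 1/cos²(36°) = 1/0.8090² = 1.528.
True area = apparent / (areal scale) = 38000 / 1.528 ≈ 24900 km².

24900 km²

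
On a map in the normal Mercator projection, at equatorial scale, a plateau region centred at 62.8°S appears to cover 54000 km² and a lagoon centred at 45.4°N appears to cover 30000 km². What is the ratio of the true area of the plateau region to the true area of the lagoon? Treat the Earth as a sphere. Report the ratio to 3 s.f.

On Mercator the areal scale is sec²φ, so true area = apparent × cos²φ.
True area of plateau region: 54000 × cos²(62.8°) = 54000 × 0.2089 = 11280 km².
True area of lagoon: 30000 × cos²(45.4°) = 30000 × 0.4930 = 14790 km².
Ratio = 11280 / 14790 ≈ 0.763.

0.763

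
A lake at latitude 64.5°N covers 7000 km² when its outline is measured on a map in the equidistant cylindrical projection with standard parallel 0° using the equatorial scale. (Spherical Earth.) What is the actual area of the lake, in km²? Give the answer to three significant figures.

3010 km²

For the equirectangular projection with φ₀ = 0 (plate carrée), h = 1 along meridians and k = sec φ along parallels.
Areal scale = h·k = 1 × sec φ; at 64.5°, h = 1.000, k = 2.323, so h·k = 2.323.
True area = apparent / (areal scale) = 7000 / 2.323 ≈ 3010 km².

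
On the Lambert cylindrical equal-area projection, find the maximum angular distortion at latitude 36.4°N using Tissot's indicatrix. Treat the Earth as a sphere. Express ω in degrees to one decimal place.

24.7°

The Lambert cylindrical equal-area projection is the cylindrical equal-area projection with its standard parallel at the equator (φ₀ = 0). For cylindrical equal-area with standard parallel φ₀, h = cos φ / cos φ₀ and k = cos φ₀ / cos φ, so h·k = 1.
At 36.4°: h = 0.8049, k = 1.242; principal scales a = 1.242, b = 0.8049.
sin(ω/2) = (a − b)/(a + b) = 0.4375/2.047 = 0.2137, so ω = 2 arcsin(0.2137) ≈ 24.7°.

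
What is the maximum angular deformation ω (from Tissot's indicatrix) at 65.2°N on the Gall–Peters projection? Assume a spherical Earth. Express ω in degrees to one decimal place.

The Gall–Peters projection is cylindrical equal-area with φ₀ = 45°. A cylindrical equal-area projection with standard parallel φ₀ has meridian scale h = cos φ / cos φ₀ and parallel scale k = cos φ₀ / cos φ (so areas are preserved, h·k = 1).
At 65.2°: h = 0.5932, k = 1.686; principal scales a = 1.686, b = 0.5932.
sin(ω/2) = (a − b)/(a + b) = 1.093/2.279 = 0.4794, so ω = 2 arcsin(0.4794) ≈ 57.3°.

57.3°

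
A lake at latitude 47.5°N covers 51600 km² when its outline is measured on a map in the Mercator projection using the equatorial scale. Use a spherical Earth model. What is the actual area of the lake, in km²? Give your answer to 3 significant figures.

The Mercator projection is conformal; its linear scale factor is the same in every direction and equals sec φ = 1/cos φ.
Areal scale = k² = sec²φ = 1/cos²(47.5°) = 1/0.6756² = 2.191.
True area = apparent / (areal scale) = 51600 / 2.191 ≈ 23600 km².

23600 km²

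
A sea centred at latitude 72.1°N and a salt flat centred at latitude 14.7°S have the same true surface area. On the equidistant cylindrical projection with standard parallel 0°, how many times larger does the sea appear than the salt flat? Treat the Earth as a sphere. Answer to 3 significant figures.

Plate carrée maps x = Rλ, y = Rφ. The meridian scale is h = 1 and the parallel scale is k = 1/cos φ = sec φ.
Areal scale at 72.1°: h·k = 1.000 × 3.254 = 3.254.
Areal scale at 14.7°: h·k = 1.000 × 1.034 = 1.034.
Ratio = 3.254/1.034 ≈ 3.15.

3.15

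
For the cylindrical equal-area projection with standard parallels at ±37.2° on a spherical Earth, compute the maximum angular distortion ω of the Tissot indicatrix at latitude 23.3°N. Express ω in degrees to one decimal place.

16.3°

A cylindrical equal-area projection with standard parallel φ₀ has meridian scale h = cos φ / cos φ₀ and parallel scale k = cos φ₀ / cos φ (so areas are preserved, h·k = 1).
At 23.3°: h = 1.153, k = 0.8673; principal scales a = 1.153, b = 0.8673.
sin(ω/2) = (a − b)/(a + b) = 0.2858/2.020 = 0.1415, so ω = 2 arcsin(0.1415) ≈ 16.3°.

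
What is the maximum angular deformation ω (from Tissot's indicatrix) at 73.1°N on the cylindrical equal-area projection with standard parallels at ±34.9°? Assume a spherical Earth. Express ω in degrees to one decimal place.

A cylindrical equal-area projection with standard parallel φ₀ has meridian scale h = cos φ / cos φ₀ and parallel scale k = cos φ₀ / cos φ (so areas are preserved, h·k = 1).
At 73.1°: h = 0.3544, k = 2.821; principal scales a = 2.821, b = 0.3544.
sin(ω/2) = (a − b)/(a + b) = 2.467/3.176 = 0.7768, so ω = 2 arcsin(0.7768) ≈ 101.9°.

101.9°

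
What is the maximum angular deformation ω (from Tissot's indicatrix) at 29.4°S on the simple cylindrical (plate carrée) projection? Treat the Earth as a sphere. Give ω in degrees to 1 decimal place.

7.9°

Plate carrée maps x = Rλ, y = Rφ. The meridian scale is h = 1 and the parallel scale is k = 1/cos φ = sec φ.
At 29.4°: h = 1.000, k = 1.148; principal scales a = 1.148, b = 1.000.
sin(ω/2) = (a − b)/(a + b) = 0.1478/2.148 = 0.06882, so ω = 2 arcsin(0.06882) ≈ 7.9°.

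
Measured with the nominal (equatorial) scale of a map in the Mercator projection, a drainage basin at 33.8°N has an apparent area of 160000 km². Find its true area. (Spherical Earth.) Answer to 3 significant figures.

The Mercator projection is conformal; its linear scale factor is the same in every direction and equals sec φ = 1/cos φ.
Areal scale = k² = sec²φ = 1/cos²(33.8°) = 1/0.8310² = 1.448.
True area = apparent / (areal scale) = 160000 / 1.448 ≈ 110000 km².

110000 km²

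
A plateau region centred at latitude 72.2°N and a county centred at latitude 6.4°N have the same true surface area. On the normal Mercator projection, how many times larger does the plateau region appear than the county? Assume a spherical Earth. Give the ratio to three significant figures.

10.6

Mercator areal scale is sec²φ.
At 72.2°: sec²(72.2°) = 1/0.3057² = 10.70.
At 6.4°: sec²(6.4°) = 1/0.9938² = 1.013.
Ratio = 10.70/1.013 = cos²(6.4°)/cos²(72.2°) ≈ 10.6.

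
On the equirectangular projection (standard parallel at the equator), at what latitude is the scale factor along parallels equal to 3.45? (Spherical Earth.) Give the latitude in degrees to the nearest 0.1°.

73.2°

Plate carrée: h = 1, k = sec φ along parallels.
sec φ = 3.45  ⇒  cos φ = 0.2899  ⇒  φ ≈ 73.2°.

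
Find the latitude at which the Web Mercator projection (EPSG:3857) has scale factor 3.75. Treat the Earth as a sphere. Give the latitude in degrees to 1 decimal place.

Mercator scale is k = sec φ = 1/cos φ.
1/cos φ = 3.75  ⇒  cos φ = 0.2667  ⇒  φ = arccos(0.2667) ≈ 74.5°.

74.5°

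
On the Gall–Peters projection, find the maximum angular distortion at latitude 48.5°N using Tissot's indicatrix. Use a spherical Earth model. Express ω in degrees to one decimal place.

7.4°

Gall–Peters is a cylindrical equal-area projection with standard parallels at ±45°. Cylindrical equal-area (φ₀ = 45°): h = cos φ / cos 45° along meridians, k = cos 45° / cos φ along parallels; h·k = 1.
At 48.5°: h = 0.9371, k = 1.067; principal scales a = 1.067, b = 0.9371.
sin(ω/2) = (a − b)/(a + b) = 0.1301/2.004 = 0.06489, so ω = 2 arcsin(0.06489) ≈ 7.4°.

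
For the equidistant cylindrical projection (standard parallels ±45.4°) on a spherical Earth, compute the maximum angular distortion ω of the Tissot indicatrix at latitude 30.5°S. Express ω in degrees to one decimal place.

11.7°

The equidistant cylindrical projection with φ₀ = 45.4° has h = 1 (meridians true) and k = cos φ₀ / cos φ along parallels.
At 30.5°: h = 1.000, k = 0.8149; principal scales a = 1.000, b = 0.8149.
sin(ω/2) = (a − b)/(a + b) = 0.1851/1.815 = 0.1020, so ω = 2 arcsin(0.1020) ≈ 11.7°.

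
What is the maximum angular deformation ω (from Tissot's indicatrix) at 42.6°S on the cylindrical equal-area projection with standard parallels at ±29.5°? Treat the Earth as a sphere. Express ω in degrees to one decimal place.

A cylindrical equal-area projection with standard parallel φ₀ has meridian scale h = cos φ / cos φ₀ and parallel scale k = cos φ₀ / cos φ (so areas are preserved, h·k = 1).
At 42.6°: h = 0.8457, k = 1.182; principal scales a = 1.182, b = 0.8457.
sin(ω/2) = (a − b)/(a + b) = 0.3366/2.028 = 0.1660, so ω = 2 arcsin(0.1660) ≈ 19.1°.

19.1°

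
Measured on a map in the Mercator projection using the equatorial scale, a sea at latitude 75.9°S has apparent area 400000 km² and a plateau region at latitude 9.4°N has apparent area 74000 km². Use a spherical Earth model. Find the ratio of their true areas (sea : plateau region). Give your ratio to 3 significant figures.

On Mercator the areal scale is sec²φ, so true area = apparent × cos²φ.
True area of sea: 400000 × cos²(75.9°) = 400000 × 0.05935 = 23740 km².
True area of plateau region: 74000 × cos²(9.4°) = 74000 × 0.9733 = 72030 km².
Ratio = 23740 / 72030 ≈ 0.330.

0.330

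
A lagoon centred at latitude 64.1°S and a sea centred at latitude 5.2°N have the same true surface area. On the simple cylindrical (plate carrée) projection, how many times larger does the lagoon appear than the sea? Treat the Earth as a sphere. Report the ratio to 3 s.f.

For the equirectangular projection with φ₀ = 0 (plate carrée), h = 1 along meridians and k = sec φ along parallels.
Areal scale at 64.1°: h·k = 1.000 × 2.289 = 2.289.
Areal scale at 5.2°: h·k = 1.000 × 1.004 = 1.004.
Ratio = 2.289/1.004 ≈ 2.28.

2.28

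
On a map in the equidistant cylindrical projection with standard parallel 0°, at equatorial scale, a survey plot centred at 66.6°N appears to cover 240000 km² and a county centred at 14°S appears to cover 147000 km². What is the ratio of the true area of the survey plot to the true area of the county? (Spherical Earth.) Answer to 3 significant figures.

0.668

Plate carrée has h = 1 and k = sec φ, giving areal scale sec φ; true area = (apparent area) · cos φ.
True area of survey plot: 240000 × cos(66.6°) = 240000 × 0.3971 = 95320 km².
True area of county: 147000 × cos(14°) = 147000 × 0.9703 = 142600 km².
Ratio = 95320 / 142600 ≈ 0.668.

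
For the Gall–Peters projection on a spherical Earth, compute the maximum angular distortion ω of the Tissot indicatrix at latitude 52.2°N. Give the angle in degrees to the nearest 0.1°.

16.3°

Gall–Peters is a cylindrical equal-area projection with standard parallels at ±45°. Cylindrical equal-area (φ₀ = 45°): h = cos φ / cos 45° along meridians, k = cos 45° / cos φ along parallels; h·k = 1.
At 52.2°: h = 0.8668, k = 1.154; principal scales a = 1.154, b = 0.8668.
sin(ω/2) = (a − b)/(a + b) = 0.2869/2.020 = 0.1420, so ω = 2 arcsin(0.1420) ≈ 16.3°.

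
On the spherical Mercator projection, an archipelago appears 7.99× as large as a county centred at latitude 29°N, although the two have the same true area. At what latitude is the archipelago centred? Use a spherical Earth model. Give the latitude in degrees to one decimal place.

For equal true areas on Mercator, apparent areas scale as sec²φ, so the ratio is cos²φ₂ / cos²φ₁.
cos²φ₂ / cos²φ₁ = 7.99  ⇒  cos φ₁ = cos 29° / √7.99 = 0.8746/2.827 = 0.3094.
φ₁ = arccos(0.3094) ≈ 72.0°.

72.0°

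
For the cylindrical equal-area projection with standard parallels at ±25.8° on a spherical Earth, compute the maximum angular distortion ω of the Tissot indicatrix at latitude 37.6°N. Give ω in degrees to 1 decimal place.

For cylindrical equal-area with standard parallel φ₀, h = cos φ / cos φ₀ and k = cos φ₀ / cos φ, so h·k = 1.
At 37.6°: h = 0.8800, k = 1.136; principal scales a = 1.136, b = 0.8800.
sin(ω/2) = (a − b)/(a + b) = 0.2563/2.016 = 0.1271, so ω = 2 arcsin(0.1271) ≈ 14.6°.

14.6°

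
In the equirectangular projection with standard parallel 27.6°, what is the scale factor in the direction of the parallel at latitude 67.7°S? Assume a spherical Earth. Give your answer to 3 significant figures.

2.34

With standard parallel φ₀ = 27.6°, the equirectangular projection gives x = Rλ cos φ₀, y = Rφ, so h = 1 and k = cos 27.6° / cos φ.
k = cos 27.6° / cos 67.7° = 0.8862/0.3795 = 2.335.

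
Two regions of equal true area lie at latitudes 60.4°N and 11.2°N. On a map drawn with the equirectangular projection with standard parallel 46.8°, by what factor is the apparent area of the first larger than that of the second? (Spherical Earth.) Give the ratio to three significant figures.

With standard parallel φ₀ = 46.8°, the equirectangular projection gives x = Rλ cos φ₀, y = Rφ, so h = 1 and k = cos 46.8° / cos φ.
Areal scale at 60.4°: h·k = 1.000 × 1.386 = 1.386.
Areal scale at 11.2°: h·k = 1.000 × 0.6978 = 0.6978.
Ratio = 1.386/0.6978 ≈ 1.99.

1.99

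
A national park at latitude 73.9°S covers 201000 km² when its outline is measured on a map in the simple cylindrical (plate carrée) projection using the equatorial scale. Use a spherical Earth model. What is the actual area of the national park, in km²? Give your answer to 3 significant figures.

In the plate carrée (x = Rλ, y = Rφ), meridians are true-scale (h = 1) and parallels are stretched by k = sec φ.
Areal scale = h·k = 1 × sec φ; at 73.9°, h = 1.000, k = 3.606, so h·k = 3.606.
True area = apparent / (areal scale) = 201000 / 3.606 ≈ 55700 km².

55700 km²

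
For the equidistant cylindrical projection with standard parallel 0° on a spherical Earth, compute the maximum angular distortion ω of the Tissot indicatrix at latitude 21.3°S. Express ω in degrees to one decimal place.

For the equirectangular projection with φ₀ = 0 (plate carrée), h = 1 along meridians and k = sec φ along parallels.
At 21.3°: h = 1.000, k = 1.073; principal scales a = 1.073, b = 1.000.
sin(ω/2) = (a − b)/(a + b) = 0.07332/2.073 = 0.03536, so ω = 2 arcsin(0.03536) ≈ 4.1°.

4.1°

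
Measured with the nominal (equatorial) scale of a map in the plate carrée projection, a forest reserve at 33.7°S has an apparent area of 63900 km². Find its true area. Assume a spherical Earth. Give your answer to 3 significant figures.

In the plate carrée (x = Rλ, y = Rφ), meridians are true-scale (h = 1) and parallels are stretched by k = sec φ.
Areal scale = h·k = 1 × sec φ; at 33.7°, h = 1.000, k = 1.202, so h·k = 1.202.
True area = apparent / (areal scale) = 63900 / 1.202 ≈ 53200 km².

53200 km²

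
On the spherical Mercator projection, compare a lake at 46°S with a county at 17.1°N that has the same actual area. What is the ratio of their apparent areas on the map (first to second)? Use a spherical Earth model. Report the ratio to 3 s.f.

On Mercator, area is exaggerated by sec²φ = 1/cos²φ.
At 46°: sec²(46°) = 1/0.6947² = 2.072.
At 17.1°: sec²(17.1°) = 1/0.9558² = 1.095.
Ratio = 2.072/1.095 = cos²(17.1°)/cos²(46°) ≈ 1.89.

1.89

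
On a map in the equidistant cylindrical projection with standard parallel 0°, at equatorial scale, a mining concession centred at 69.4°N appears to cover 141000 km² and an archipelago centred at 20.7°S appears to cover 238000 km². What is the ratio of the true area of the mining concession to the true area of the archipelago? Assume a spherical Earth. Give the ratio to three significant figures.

0.223

Plate carrée has h = 1 and k = sec φ, giving areal scale sec φ; true area = (apparent area) · cos φ.
True area of mining concession: 141000 × cos(69.4°) = 141000 × 0.3518 = 49610 km².
True area of archipelago: 238000 × cos(20.7°) = 238000 × 0.9354 = 222600 km².
Ratio = 49610 / 222600 ≈ 0.223.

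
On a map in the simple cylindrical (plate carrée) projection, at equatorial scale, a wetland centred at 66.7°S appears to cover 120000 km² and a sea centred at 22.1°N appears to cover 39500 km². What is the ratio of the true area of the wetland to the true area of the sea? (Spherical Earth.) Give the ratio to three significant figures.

1.30

On the plate carrée, areal scale = h·k = 1 × sec φ, so true area = apparent × cos φ.
True area of wetland: 120000 × cos(66.7°) = 120000 × 0.3955 = 47470 km².
True area of sea: 39500 × cos(22.1°) = 39500 × 0.9265 = 36600 km².
Ratio = 47470 / 36600 ≈ 1.30.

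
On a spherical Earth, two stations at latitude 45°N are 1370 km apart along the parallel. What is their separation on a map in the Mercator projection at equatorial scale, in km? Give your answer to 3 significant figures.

The Mercator projection is conformal; its linear scale factor is the same in every direction and equals sec φ = 1/cos φ.
Along the parallel, k = sec 45° = 1/0.7071 = 1.414.
Map distance = 1370 × 1.414 ≈ 1940 km.

1940 km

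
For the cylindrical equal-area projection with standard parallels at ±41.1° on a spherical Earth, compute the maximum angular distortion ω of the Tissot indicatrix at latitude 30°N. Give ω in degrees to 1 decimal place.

15.9°

For cylindrical equal-area with standard parallel φ₀, h = cos φ / cos φ₀ and k = cos φ₀ / cos φ, so h·k = 1.
At 30°: h = 1.149, k = 0.8701; principal scales a = 1.149, b = 0.8701.
sin(ω/2) = (a − b)/(a + b) = 0.2791/2.019 = 0.1382, so ω = 2 arcsin(0.1382) ≈ 15.9°.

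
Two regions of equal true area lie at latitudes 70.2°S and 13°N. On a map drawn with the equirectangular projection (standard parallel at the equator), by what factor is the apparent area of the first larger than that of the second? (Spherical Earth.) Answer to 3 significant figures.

2.88

Plate carrée maps x = Rλ, y = Rφ. The meridian scale is h = 1 and the parallel scale is k = 1/cos φ = sec φ.
Areal scale at 70.2°: h·k = 1.000 × 2.952 = 2.952.
Areal scale at 13°: h·k = 1.000 × 1.026 = 1.026.
Ratio = 2.952/1.026 ≈ 2.88.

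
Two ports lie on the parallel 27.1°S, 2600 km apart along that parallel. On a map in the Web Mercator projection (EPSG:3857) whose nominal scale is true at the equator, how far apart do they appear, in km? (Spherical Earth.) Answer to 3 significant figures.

2920 km

Mercator is conformal, so the point scale is isotropic: h = k = sec φ = 1/cos φ.
Along the parallel, k = sec 27.1° = 1/0.8902 = 1.123.
Map distance = 2600 × 1.123 ≈ 2920 km.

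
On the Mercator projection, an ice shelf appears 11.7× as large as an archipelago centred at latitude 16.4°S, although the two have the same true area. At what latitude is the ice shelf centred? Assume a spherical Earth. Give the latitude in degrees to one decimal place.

73.7°

Mercator areal scale is sec²φ, so apparent-area ratio = sec²φ₁ / sec²φ₂ = cos²φ₂ / cos²φ₁.
cos²φ₂ / cos²φ₁ = 11.7  ⇒  cos φ₁ = cos 16.4° / √11.7 = 0.9593/3.421 = 0.2805.
φ₁ = arccos(0.2805) ≈ 73.7°.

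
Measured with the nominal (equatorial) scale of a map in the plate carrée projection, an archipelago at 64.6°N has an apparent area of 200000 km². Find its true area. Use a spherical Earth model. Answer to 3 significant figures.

85800 km²

In the plate carrée (x = Rλ, y = Rφ), meridians are true-scale (h = 1) and parallels are stretched by k = sec φ.
Areal scale = h·k = 1 × sec φ; at 64.6°, h = 1.000, k = 2.331, so h·k = 2.331.
True area = apparent / (areal scale) = 200000 / 2.331 ≈ 85800 km².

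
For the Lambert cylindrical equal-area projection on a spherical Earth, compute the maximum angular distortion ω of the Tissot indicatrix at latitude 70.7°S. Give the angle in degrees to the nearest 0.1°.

The Lambert cylindrical equal-area projection is the cylindrical equal-area projection with its standard parallel at the equator (φ₀ = 0). For cylindrical equal-area with standard parallel φ₀, h = cos φ / cos φ₀ and k = cos φ₀ / cos φ, so h·k = 1.
At 70.7°: h = 0.3305, k = 3.026; principal scales a = 3.026, b = 0.3305.
sin(ω/2) = (a − b)/(a + b) = 2.695/3.356 = 0.8030, so ω = 2 arcsin(0.8030) ≈ 106.8°.

106.8°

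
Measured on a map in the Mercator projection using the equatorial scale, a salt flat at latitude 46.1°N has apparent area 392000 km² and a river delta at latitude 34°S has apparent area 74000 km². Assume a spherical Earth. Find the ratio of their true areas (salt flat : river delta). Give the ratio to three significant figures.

Mercator's areal exaggeration is sec²φ; hence true area = (apparent area) · cos²φ.
True area of salt flat: 392000 × cos²(46.1°) = 392000 × 0.4808 = 188500 km².
True area of river delta: 74000 × cos²(34°) = 74000 × 0.6873 = 50860 km².
Ratio = 188500 / 50860 ≈ 3.71.

3.71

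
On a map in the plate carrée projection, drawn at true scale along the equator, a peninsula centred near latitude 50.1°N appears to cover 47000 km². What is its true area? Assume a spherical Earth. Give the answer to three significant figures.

30100 km²

Plate carrée maps x = Rλ, y = Rφ. The meridian scale is h = 1 and the parallel scale is k = 1/cos φ = sec φ.
Areal scale = h·k = 1 × sec φ; at 50.1°, h = 1.000, k = 1.559, so h·k = 1.559.
True area = apparent / (areal scale) = 47000 / 1.559 ≈ 30100 km².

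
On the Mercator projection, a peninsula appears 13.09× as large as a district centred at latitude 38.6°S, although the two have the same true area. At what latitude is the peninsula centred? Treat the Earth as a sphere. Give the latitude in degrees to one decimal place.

For equal true areas on Mercator, apparent areas scale as sec²φ, so the ratio is cos²φ₂ / cos²φ₁.
cos²φ₂ / cos²φ₁ = 13.09  ⇒  cos φ₁ = cos 38.6° / √13.09 = 0.7815/3.618 = 0.2160.
φ₁ = arccos(0.2160) ≈ 77.5°.

77.5°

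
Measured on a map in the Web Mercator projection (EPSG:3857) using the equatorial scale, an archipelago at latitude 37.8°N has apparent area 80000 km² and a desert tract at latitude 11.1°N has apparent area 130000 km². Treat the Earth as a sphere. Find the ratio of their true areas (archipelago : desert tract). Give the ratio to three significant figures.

Since Mercator area scale is 1/cos²φ, the true area equals the apparent area multiplied by cos²φ.
True area of archipelago: 80000 × cos²(37.8°) = 80000 × 0.6243 = 49950 km².
True area of desert tract: 130000 × cos²(11.1°) = 130000 × 0.9629 = 125200 km².
Ratio = 49950 / 125200 ≈ 0.399.

0.399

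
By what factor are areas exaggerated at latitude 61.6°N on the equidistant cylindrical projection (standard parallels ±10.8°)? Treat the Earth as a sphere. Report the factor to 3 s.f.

2.07

With standard parallel φ₀ = 10.8°, the equirectangular projection gives x = Rλ cos φ₀, y = Rφ, so h = 1 and k = cos 10.8° / cos φ.
Areal scale = h·k = 1 × cos φ₀ / cos φ; at 61.6°, h = 1.000, k = 2.065, so h·k = 2.065.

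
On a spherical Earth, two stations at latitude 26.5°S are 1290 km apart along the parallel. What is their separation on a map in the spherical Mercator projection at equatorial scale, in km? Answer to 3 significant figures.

The Mercator projection is conformal; its linear scale factor is the same in every direction and equals sec φ = 1/cos φ.
Along the parallel, k = sec 26.5° = 1/0.8949 = 1.117.
Map distance = 1290 × 1.117 ≈ 1440 km.

1440 km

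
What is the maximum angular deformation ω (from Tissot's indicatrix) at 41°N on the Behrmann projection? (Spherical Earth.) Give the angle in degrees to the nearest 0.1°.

15.7°

Behrmann is a cylindrical equal-area projection with standard parallels at ±30°. For cylindrical equal-area with standard parallel φ₀, h = cos φ / cos φ₀ and k = cos φ₀ / cos φ, so h·k = 1.
At 41°: h = 0.8715, k = 1.147; principal scales a = 1.147, b = 0.8715.
sin(ω/2) = (a − b)/(a + b) = 0.2760/2.019 = 0.1367, so ω = 2 arcsin(0.1367) ≈ 15.7°.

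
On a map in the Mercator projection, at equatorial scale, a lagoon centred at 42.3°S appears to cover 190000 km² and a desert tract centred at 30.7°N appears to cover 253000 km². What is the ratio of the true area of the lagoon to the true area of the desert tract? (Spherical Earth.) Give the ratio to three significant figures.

Mercator's areal exaggeration is sec²φ; hence true area = (apparent area) · cos²φ.
True area of lagoon: 190000 × cos²(42.3°) = 190000 × 0.5471 = 103900 km².
True area of desert tract: 253000 × cos²(30.7°) = 253000 × 0.7393 = 187100 km².
Ratio = 103900 / 187100 ≈ 0.556.

0.556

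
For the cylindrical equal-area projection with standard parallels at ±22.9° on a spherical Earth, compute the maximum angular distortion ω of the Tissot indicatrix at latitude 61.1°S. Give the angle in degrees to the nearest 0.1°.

For cylindrical equal-area with standard parallel φ₀, h = cos φ / cos φ₀ and k = cos φ₀ / cos φ, so h·k = 1.
At 61.1°: h = 0.5246, k = 1.906; principal scales a = 1.906, b = 0.5246.
sin(ω/2) = (a − b)/(a + b) = 1.381/2.431 = 0.5683, so ω = 2 arcsin(0.5683) ≈ 69.3°.

69.3°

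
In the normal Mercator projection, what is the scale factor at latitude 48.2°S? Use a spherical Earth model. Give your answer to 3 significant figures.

The Mercator projection is conformal; its linear scale factor is the same in every direction and equals sec φ = 1/cos φ.
k = 1/cos 48.2° = 1/0.6665 = 1.500.

1.50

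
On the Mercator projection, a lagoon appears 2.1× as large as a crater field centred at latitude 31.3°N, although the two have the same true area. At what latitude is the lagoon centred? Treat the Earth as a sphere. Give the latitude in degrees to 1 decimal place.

For equal true areas on Mercator, apparent areas scale as sec²φ, so the ratio is cos²φ₂ / cos²φ₁.
cos²φ₂ / cos²φ₁ = 2.1  ⇒  cos φ₁ = cos 31.3° / √2.1 = 0.8545/1.449 = 0.5896.
φ₁ = arccos(0.5896) ≈ 53.9°.

53.9°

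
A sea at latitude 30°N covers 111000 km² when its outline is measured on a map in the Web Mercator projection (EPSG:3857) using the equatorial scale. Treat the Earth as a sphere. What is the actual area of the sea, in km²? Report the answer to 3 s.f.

83200 km²

The Mercator projection is conformal; its linear scale factor is the same in every direction and equals sec φ = 1/cos φ.
Areal scale = k² = sec²φ = 1/cos²(30°) = 1/0.8660² = 1.333.
True area = apparent / (areal scale) = 111000 / 1.333 ≈ 83200 km².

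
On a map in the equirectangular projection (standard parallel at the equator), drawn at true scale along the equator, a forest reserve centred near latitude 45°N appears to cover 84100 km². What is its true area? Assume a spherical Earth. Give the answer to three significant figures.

For the equirectangular projection with φ₀ = 0 (plate carrée), h = 1 along meridians and k = sec φ along parallels.
Areal scale = h·k = 1 × sec φ; at 45°, h = 1.000, k = 1.414, so h·k = 1.414.
True area = apparent / (areal scale) = 84100 / 1.414 ≈ 59500 km².

59500 km²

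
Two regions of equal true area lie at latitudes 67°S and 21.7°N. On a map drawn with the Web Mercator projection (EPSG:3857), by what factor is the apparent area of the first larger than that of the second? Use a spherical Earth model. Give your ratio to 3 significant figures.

5.65

Mercator areal scale is sec²φ.
At 67°: sec²(67°) = 1/0.3907² = 6.550.
At 21.7°: sec²(21.7°) = 1/0.9291² = 1.158.
Ratio = 6.550/1.158 = cos²(21.7°)/cos²(67°) ≈ 5.65.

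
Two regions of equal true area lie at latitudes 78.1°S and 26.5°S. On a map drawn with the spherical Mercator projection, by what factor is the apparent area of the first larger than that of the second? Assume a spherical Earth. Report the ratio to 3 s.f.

On Mercator, area is exaggerated by sec²φ = 1/cos²φ.
At 78.1°: sec²(78.1°) = 1/0.2062² = 23.52.
At 26.5°: sec²(26.5°) = 1/0.8949² = 1.249.
Ratio = 23.52/1.249 = cos²(26.5°)/cos²(78.1°) ≈ 18.8.

18.8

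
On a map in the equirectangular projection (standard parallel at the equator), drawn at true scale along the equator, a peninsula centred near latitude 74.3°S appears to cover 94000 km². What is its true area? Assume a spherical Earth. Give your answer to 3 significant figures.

25400 km²

For the equirectangular projection with φ₀ = 0 (plate carrée), h = 1 along meridians and k = sec φ along parallels.
Areal scale = h·k = 1 × sec φ; at 74.3°, h = 1.000, k = 3.695, so h·k = 3.695.
True area = apparent / (areal scale) = 94000 / 3.695 ≈ 25400 km².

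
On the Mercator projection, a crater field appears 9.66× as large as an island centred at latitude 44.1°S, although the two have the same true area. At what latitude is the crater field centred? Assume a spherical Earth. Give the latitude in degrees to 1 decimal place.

76.6°

For equal true areas on Mercator, apparent areas scale as sec²φ, so the ratio is cos²φ₂ / cos²φ₁.
cos²φ₂ / cos²φ₁ = 9.66  ⇒  cos φ₁ = cos 44.1° / √9.66 = 0.7181/3.108 = 0.2311.
φ₁ = arccos(0.2311) ≈ 76.6°.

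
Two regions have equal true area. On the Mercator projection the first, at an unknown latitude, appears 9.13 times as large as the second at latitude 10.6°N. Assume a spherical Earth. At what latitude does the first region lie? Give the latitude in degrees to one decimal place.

On Mercator, (apparent₁)/(apparent₂) = sec²φ₁ / sec²φ₂ when true areas are equal.
cos²φ₂ / cos²φ₁ = 9.13  ⇒  cos φ₁ = cos 10.6° / √9.13 = 0.9829/3.022 = 0.3253.
φ₁ = arccos(0.3253) ≈ 71.0°.

71.0°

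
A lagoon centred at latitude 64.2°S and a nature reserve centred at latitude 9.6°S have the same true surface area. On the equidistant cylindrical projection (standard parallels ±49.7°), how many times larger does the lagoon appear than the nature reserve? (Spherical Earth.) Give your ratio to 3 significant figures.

2.27

The equidistant cylindrical projection with φ₀ = 49.7° has h = 1 (meridians true) and k = cos φ₀ / cos φ along parallels.
Areal scale at 64.2°: h·k = 1.000 × 1.486 = 1.486.
Areal scale at 9.6°: h·k = 1.000 × 0.6560 = 0.6560.
Ratio = 1.486/0.6560 ≈ 2.27.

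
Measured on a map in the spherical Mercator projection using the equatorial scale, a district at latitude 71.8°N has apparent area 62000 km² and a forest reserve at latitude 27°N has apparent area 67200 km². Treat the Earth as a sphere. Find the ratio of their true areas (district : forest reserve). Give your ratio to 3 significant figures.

0.113

Mercator's areal exaggeration is sec²φ; hence true area = (apparent area) · cos²φ.
True area of district: 62000 × cos²(71.8°) = 62000 × 0.09755 = 6048 km².
True area of forest reserve: 67200 × cos²(27°) = 67200 × 0.7939 = 53350 km².
Ratio = 6048 / 53350 ≈ 0.113.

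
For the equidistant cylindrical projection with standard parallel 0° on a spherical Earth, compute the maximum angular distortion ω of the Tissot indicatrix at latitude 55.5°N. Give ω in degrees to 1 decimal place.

32.1°

For the equirectangular projection with φ₀ = 0 (plate carrée), h = 1 along meridians and k = sec φ along parallels.
At 55.5°: h = 1.000, k = 1.766; principal scales a = 1.766, b = 1.000.
sin(ω/2) = (a − b)/(a + b) = 0.7655/2.766 = 0.2768, so ω = 2 arcsin(0.2768) ≈ 32.1°.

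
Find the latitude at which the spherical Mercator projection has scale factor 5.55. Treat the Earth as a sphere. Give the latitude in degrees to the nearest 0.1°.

79.6°

Mercator scale is k = sec φ = 1/cos φ.
1/cos φ = 5.55  ⇒  cos φ = 0.1802  ⇒  φ = arccos(0.1802) ≈ 79.6°.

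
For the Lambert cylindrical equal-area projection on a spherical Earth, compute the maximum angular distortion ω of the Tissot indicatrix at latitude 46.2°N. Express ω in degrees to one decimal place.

The Lambert cylindrical equal-area projection is the cylindrical equal-area projection with its standard parallel at the equator (φ₀ = 0). For cylindrical equal-area with standard parallel φ₀, h = cos φ / cos φ₀ and k = cos φ₀ / cos φ, so h·k = 1.
At 46.2°: h = 0.6921, k = 1.445; principal scales a = 1.445, b = 0.6921.
sin(ω/2) = (a − b)/(a + b) = 0.7526/2.137 = 0.3522, so ω = 2 arcsin(0.3522) ≈ 41.2°.

41.2°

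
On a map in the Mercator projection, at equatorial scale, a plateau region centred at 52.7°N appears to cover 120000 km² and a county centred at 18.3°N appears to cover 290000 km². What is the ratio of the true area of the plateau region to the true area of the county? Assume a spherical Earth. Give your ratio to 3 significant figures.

0.169

Mercator's areal exaggeration is sec²φ; hence true area = (apparent area) · cos²φ.
True area of plateau region: 120000 × cos²(52.7°) = 120000 × 0.3672 = 44070 km².
True area of county: 290000 × cos²(18.3°) = 290000 × 0.9014 = 261400 km².
Ratio = 44070 / 261400 ≈ 0.169.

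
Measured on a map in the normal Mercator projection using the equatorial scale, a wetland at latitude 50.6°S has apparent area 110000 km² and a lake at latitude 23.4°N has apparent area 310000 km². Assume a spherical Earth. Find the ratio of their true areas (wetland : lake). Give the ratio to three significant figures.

0.170

Since Mercator area scale is 1/cos²φ, the true area equals the apparent area multiplied by cos²φ.
True area of wetland: 110000 × cos²(50.6°) = 110000 × 0.4029 = 44320 km².
True area of lake: 310000 × cos²(23.4°) = 310000 × 0.8423 = 261100 km².
Ratio = 44320 / 261100 ≈ 0.170.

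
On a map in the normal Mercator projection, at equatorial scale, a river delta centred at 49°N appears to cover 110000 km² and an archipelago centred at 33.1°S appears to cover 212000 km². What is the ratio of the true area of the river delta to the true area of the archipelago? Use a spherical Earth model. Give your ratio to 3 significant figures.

0.318

On Mercator the areal scale is sec²φ, so true area = apparent × cos²φ.
True area of river delta: 110000 × cos²(49°) = 110000 × 0.4304 = 47350 km².
True area of archipelago: 212000 × cos²(33.1°) = 212000 × 0.7018 = 148800 km².
Ratio = 47350 / 148800 ≈ 0.318.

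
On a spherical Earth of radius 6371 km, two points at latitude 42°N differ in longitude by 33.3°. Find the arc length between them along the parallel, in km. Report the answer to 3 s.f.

Arc length along a parallel = R cos φ · Δλ (with Δλ in radians).
= 6371 × cos 42° × (33.3° × π/180) = 6371 × 0.7431 × 0.5812 ≈ 2750 km.

2750 km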